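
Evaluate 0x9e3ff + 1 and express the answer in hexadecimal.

0x9e400

The trailing 2 digits are F (max in base 16), so adding 1 cascades: they roll to 0 and the next digit up increments.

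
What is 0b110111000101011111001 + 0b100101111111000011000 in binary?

0b1011101000100100010001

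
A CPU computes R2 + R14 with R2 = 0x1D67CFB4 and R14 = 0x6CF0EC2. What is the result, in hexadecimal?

Add column by column in base 16, right to left:
  4+2 = 6
  B+C = 7 carry 1
  F+E+1 = E carry 1
  C+0+1 = D
  7+F = 6 carry 1
  6+C+1 = 3 carry 1
  D+6+1 = 4 carry 1
  1+0+1 = 2

0x2436DE76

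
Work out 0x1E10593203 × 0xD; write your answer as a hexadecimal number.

Multiply each base-16 digit by 13, carrying:
  3×13 = 39 → write 7 carry 2
  0×13+2 = 2 → write 2
  2×13 = 26 → write A carry 1
  3×13+1 = 40 → write 8 carry 2
  9×13+2 = 119 → write 7 carry 7
  5×13+7 = 72 → write 8 carry 4
  0×13+4 = 4 → write 4
  1×13 = 13 → write D
  E×13 = 182 → write 6 carry 11
  1×13+11 = 24 → write 8 carry 1
  remaining carry: 1

0x186D4878A27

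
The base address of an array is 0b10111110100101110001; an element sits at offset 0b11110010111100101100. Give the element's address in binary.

Add column by column in base 2, right to left:
  1+0 = 1
  0+0 = 0
  0+1 = 1
  0+1 = 1
  1+0 = 1
  1+1 = 0 carry 1
  1+0+1 = 0 carry 1
  0+0+1 = 1
  1+1 = 0 carry 1
  0+1+1 = 0 carry 1
  0+1+1 = 0 carry 1
  1+1+1 = 1 carry 1
  0+0+1 = 1
  1+1 = 0 carry 1
  1+0+1 = 0 carry 1
  1+0+1 = 0 carry 1
  1+1+1 = 1 carry 1
  1+1+1 = 1 carry 1
  0+1+1 = 0 carry 1
  1+1+1 = 1 carry 1
  final carry 1

0b110110001100010011101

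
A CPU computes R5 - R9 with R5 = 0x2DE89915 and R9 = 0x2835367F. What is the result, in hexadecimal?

0x5B36296

Subtract column by column in base 16:
  5-F → 6 (borrow)
  1-7-1 → 9 (borrow)
  9-6-1 → 2
  9-3 → 6
  8-5 → 3
  E-3 → B
  D-8 → 5
  2-2 → 0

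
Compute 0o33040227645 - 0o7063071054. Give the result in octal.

0o23755136571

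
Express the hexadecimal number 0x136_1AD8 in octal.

Expand each hex digit to 4 bits: 1=0001 3=0011 6=0110 1=0001 A=1010 D=1101 8=1000.
Group the bits in threes: 001 001 101 100 001 101 011 011 000 → 115415330.

0o115415330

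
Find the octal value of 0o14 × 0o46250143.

0o713742244

Multiply each base-8 digit by 12, carrying:
  3×12 = 36 → write 4 carry 4
  4×12+4 = 52 → write 4 carry 6
  1×12+6 = 18 → write 2 carry 2
  0×12+2 = 2 → write 2
  5×12 = 60 → write 4 carry 7
  2×12+7 = 31 → write 7 carry 3
  6×12+3 = 75 → write 3 carry 9
  4×12+9 = 57 → write 1 carry 7
  remaining carry: 7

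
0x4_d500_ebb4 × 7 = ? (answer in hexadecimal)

Multiply each base-16 digit by 7, carrying:
  4×7 = 28 → write c carry 1
  b×7+1 = 78 → write e carry 4
  b×7+4 = 81 → write 1 carry 5
  e×7+5 = 103 → write 7 carry 6
  0×7+6 = 6 → write 6
  0×7 = 0 → write 0
  5×7 = 35 → write 3 carry 2
  d×7+2 = 93 → write d carry 5
  4×7+5 = 33 → write 1 carry 2
  remaining carry: 2

0x21d30671ec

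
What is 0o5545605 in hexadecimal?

Each octal digit is 3 bits: 5=101 5=101 4=100 5=101 6=110 0=000 5=101.
Group the bits into nibbles: 0001 0110 1100 1011 1000 0101 → 16CB85.

0x16CB85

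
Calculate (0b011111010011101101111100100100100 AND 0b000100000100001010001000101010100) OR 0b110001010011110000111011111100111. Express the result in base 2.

0b011111010011101101111100100100100 AND 0b000100000100001010001000101010100 = 0b000100000000001000001000100000100.
Then OR with 0b110001010011110000111011111100111.

0b110101010011111000111011111100111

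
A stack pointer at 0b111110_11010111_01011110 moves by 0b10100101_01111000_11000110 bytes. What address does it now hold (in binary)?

0b111001000101000000100100

Add column by column in base 2, right to left:
  0+0 = 0
  1+1 = 0 carry 1
  1+1+1 = 1 carry 1
  1+0+1 = 0 carry 1
  1+0+1 = 0 carry 1
  0+0+1 = 1
  1+1 = 0 carry 1
  0+1+1 = 0 carry 1
  1+0+1 = 0 carry 1
  1+0+1 = 0 carry 1
  1+0+1 = 0 carry 1
  0+1+1 = 0 carry 1
  1+1+1 = 1 carry 1
  0+1+1 = 0 carry 1
  1+1+1 = 1 carry 1
  1+0+1 = 0 carry 1
  0+1+1 = 0 carry 1
  1+0+1 = 0 carry 1
  1+1+1 = 1 carry 1
  1+0+1 = 0 carry 1
  1+0+1 = 0 carry 1
  1+1+1 = 1 carry 1
  0+0+1 = 1
  0+1 = 1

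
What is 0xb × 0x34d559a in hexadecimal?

0x2452ad9e

Multiply each base-16 digit by 11, carrying:
  a×11 = 110 → write e carry 6
  9×11+6 = 105 → write 9 carry 6
  5×11+6 = 61 → write d carry 3
  5×11+3 = 58 → write a carry 3
  d×11+3 = 146 → write 2 carry 9
  4×11+9 = 53 → write 5 carry 3
  3×11+3 = 36 → write 4 carry 2
  remaining carry: 2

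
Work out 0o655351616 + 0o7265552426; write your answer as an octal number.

0o10143124244

Add column by column in base 8, right to left:
  6+6 = 4 carry 1
  1+2+1 = 4
  6+4 = 2 carry 1
  1+2+1 = 4
  5+5 = 2 carry 1
  3+5+1 = 1 carry 1
  5+5+1 = 3 carry 1
  5+6+1 = 4 carry 1
  6+2+1 = 1 carry 1
  0+7+1 = 0 carry 1
  final carry 1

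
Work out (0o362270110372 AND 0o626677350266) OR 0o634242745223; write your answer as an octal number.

0o636272755263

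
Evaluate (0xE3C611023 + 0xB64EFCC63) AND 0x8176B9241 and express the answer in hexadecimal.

0x801409000

Add column by column in base 16, right to left:
  3+3 = 6
  2+6 = 8
  0+C = C
  1+C = D
  1+F = 0 carry 1
  6+E+1 = 5 carry 1
  C+4+1 = 1 carry 1
  3+6+1 = A
  E+B = 9 carry 1
  final carry 1
Sum = 0x19A150DC86; now AND with 0x8176B9241:
  1&0=0, 9&8=8, A&1=0, 1&7=1, 5&6=4, 0&B=0, D&9=9, C&2=0, 8&4=0, 6&1=0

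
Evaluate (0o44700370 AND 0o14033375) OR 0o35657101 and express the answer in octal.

0o35657371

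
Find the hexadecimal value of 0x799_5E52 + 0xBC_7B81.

Add column by column in base 16, right to left:
  2+1 = 3
  5+8 = D
  E+B = 9 carry 1
  5+7+1 = D
  9+C = 5 carry 1
  9+B+1 = 5 carry 1
  7+0+1 = 8

0x855D9D3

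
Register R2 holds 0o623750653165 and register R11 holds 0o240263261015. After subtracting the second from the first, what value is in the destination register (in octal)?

0o363465372150

Subtract column by column in base 8:
  5-5 → 0
  6-1 → 5
  1-0 → 1
  3-1 → 2
  5-6 → 7 (borrow)
  6-2-1 → 3
  0-3 → 5 (borrow)
  5-6-1 → 6 (borrow)
  7-2-1 → 4
  3-0 → 3
  2-4 → 6 (borrow)
  6-2-1 → 3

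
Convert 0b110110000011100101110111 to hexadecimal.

Group the bits into nibbles: 1101 1000 0011 1001 0111 0111 → d83977.

0xd83977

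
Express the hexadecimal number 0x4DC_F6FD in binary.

0b100110111001111011011111101

Expand each hex digit to 4 bits: 4=0100 D=1101 C=1100 F=1111 6=0110 F=1111 D=1101.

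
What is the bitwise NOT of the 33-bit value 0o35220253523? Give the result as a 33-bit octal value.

Each oct digit d becomes 7−d:
  3→4, 5→2, 2→5, 2→5, 0→7, 2→5, 5→2, 3→4, 5→2, 2→5, 3→4

0o42557524254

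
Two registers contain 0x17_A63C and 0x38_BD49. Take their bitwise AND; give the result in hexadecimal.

AND each hex digit independently (no carries):
  1&3=1, 7&8=0, A&B=A, 6&D=4, 3&4=0, C&9=8

0x10A408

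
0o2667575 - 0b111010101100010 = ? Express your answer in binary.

0b10101111101000011011

0o2667575 = 0b10110110111101111101 in binary.
Subtract column by column in base 2:
  1-0 → 1
  0-1 → 1 (borrow)
  1-0-1 → 0
  1-0 → 1
  1-0 → 1
  1-1 → 0
  1-1 → 0
  0-0 → 0
  1-1 → 0
  1-0 → 1
  1-1 → 0
  1-0 → 1
  0-1 → 1 (borrow)
  1-1-1 → 1 (borrow)
  1-1-1 → 1 (borrow)
  0-0-1 → 1 (borrow)
  1-0-1 → 0
  1-0 → 1
  0-0 → 0
  1-0 → 1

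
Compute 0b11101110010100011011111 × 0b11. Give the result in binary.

0b1011001010111101010011101

Multiply each base-2 digit by 3, carrying:
  1×3 = 3 → write 1 carry 1
  1×3+1 = 4 → write 0 carry 2
  1×3+2 = 5 → write 1 carry 2
  1×3+2 = 5 → write 1 carry 2
  1×3+2 = 5 → write 1 carry 2
  0×3+2 = 2 → write 0 carry 1
  1×3+1 = 4 → write 0 carry 2
  1×3+2 = 5 → write 1 carry 2
  0×3+2 = 2 → write 0 carry 1
  0×3+1 = 1 → write 1
  0×3 = 0 → write 0
  1×3 = 3 → write 1 carry 1
  0×3+1 = 1 → write 1
  1×3 = 3 → write 1 carry 1
  0×3+1 = 1 → write 1
  0×3 = 0 → write 0
  1×3 = 3 → write 1 carry 1
  1×3+1 = 4 → write 0 carry 2
  1×3+2 = 5 → write 1 carry 2
  0×3+2 = 2 → write 0 carry 1
  1×3+1 = 4 → write 0 carry 2
  1×3+2 = 5 → write 1 carry 2
  1×3+2 = 5 → write 1 carry 2
  remaining carry: 10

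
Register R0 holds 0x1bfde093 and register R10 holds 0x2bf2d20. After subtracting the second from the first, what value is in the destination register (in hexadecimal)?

0x193eb373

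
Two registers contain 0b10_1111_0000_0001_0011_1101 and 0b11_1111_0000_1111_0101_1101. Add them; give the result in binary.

0b11011100001000010011010

Add column by column in base 2, right to left:
  1+1 = 0 carry 1
  0+0+1 = 1
  1+1 = 0 carry 1
  1+1+1 = 1 carry 1
  1+1+1 = 1 carry 1
  1+0+1 = 0 carry 1
  0+1+1 = 0 carry 1
  0+0+1 = 1
  1+1 = 0 carry 1
  0+1+1 = 0 carry 1
  0+1+1 = 0 carry 1
  0+1+1 = 0 carry 1
  0+0+1 = 1
  0+0 = 0
  0+0 = 0
  0+0 = 0
  1+1 = 0 carry 1
  1+1+1 = 1 carry 1
  1+1+1 = 1 carry 1
  1+1+1 = 1 carry 1
  0+1+1 = 0 carry 1
  1+1+1 = 1 carry 1
  final carry 1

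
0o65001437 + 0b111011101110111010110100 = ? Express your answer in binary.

0b1110000101111000111010011

0o65001437 = 0b110101000000001100011111 in binary.
Add column by column in base 2, right to left:
  1+0 = 1
  1+0 = 1
  1+1 = 0 carry 1
  1+0+1 = 0 carry 1
  1+1+1 = 1 carry 1
  0+1+1 = 0 carry 1
  0+0+1 = 1
  0+1 = 1
  1+0 = 1
  1+1 = 0 carry 1
  0+1+1 = 0 carry 1
  0+1+1 = 0 carry 1
  0+0+1 = 1
  0+1 = 1
  0+1 = 1
  0+1 = 1
  0+0 = 0
  0+1 = 1
  1+1 = 0 carry 1
  0+1+1 = 0 carry 1
  1+0+1 = 0 carry 1
  0+1+1 = 0 carry 1
  1+1+1 = 1 carry 1
  1+1+1 = 1 carry 1
  final carry 1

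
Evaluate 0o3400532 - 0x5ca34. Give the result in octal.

0o2033446

0x5ca34 = 0o1345064 in octal.
Subtract column by column in base 8:
  2-4 → 6 (borrow)
  3-6-1 → 4 (borrow)
  5-0-1 → 4
  0-5 → 3 (borrow)
  0-4-1 → 3 (borrow)
  4-3-1 → 0
  3-1 → 2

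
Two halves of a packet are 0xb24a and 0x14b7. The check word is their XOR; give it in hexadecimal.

XOR each hex digit independently (no carries):
  b^1=a, 2^4=6, 4^b=f, a^7=d

0xa6fd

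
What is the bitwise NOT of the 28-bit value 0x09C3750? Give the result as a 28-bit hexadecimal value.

Each hex digit d becomes F−d:
  0→F, 9→6, C→3, 3→C, 7→8, 5→A, 0→F

0xF63C8AF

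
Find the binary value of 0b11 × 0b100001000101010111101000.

0b1100011010000000110111000

Multiply each base-2 digit by 3, carrying:
  0×3 = 0 → write 0
  0×3 = 0 → write 0
  0×3 = 0 → write 0
  1×3 = 3 → write 1 carry 1
  0×3+1 = 1 → write 1
  1×3 = 3 → write 1 carry 1
  1×3+1 = 4 → write 0 carry 2
  1×3+2 = 5 → write 1 carry 2
  1×3+2 = 5 → write 1 carry 2
  0×3+2 = 2 → write 0 carry 1
  1×3+1 = 4 → write 0 carry 2
  0×3+2 = 2 → write 0 carry 1
  1×3+1 = 4 → write 0 carry 2
  0×3+2 = 2 → write 0 carry 1
  1×3+1 = 4 → write 0 carry 2
  0×3+2 = 2 → write 0 carry 1
  0×3+1 = 1 → write 1
  0×3 = 0 → write 0
  1×3 = 3 → write 1 carry 1
  0×3+1 = 1 → write 1
  0×3 = 0 → write 0
  0×3 = 0 → write 0
  0×3 = 0 → write 0
  1×3 = 3 → write 1 carry 1
  remaining carry: 1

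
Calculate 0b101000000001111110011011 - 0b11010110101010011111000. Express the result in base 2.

0b1101001100101010100011

Subtract column by column in base 2:
  1-0 → 1
  1-0 → 1
  0-0 → 0
  1-1 → 0
  1-1 → 0
  0-1 → 1 (borrow)
  0-1-1 → 0 (borrow)
  1-1-1 → 1 (borrow)
  1-0-1 → 0
  1-0 → 1
  1-1 → 0
  1-0 → 1
  1-1 → 0
  0-0 → 0
  0-1 → 1 (borrow)
  0-0-1 → 1 (borrow)
  0-1-1 → 0 (borrow)
  0-1-1 → 0 (borrow)
  0-0-1 → 1 (borrow)
  0-1-1 → 0 (borrow)
  0-0-1 → 1 (borrow)
  1-1-1 → 1 (borrow)
  0-1-1 → 0 (borrow)
  1-0-1 → 0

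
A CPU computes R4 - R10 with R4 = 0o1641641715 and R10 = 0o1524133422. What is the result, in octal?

0o115506273

Subtract column by column in base 8:
  5-2 → 3
  1-2 → 7 (borrow)
  7-4-1 → 2
  1-3 → 6 (borrow)
  4-3-1 → 0
  6-1 → 5
  1-4 → 5 (borrow)
  4-2-1 → 1
  6-5 → 1
  1-1 → 0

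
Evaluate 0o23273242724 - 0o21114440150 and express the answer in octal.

0o2156602554

Subtract column by column in base 8:
  4-0 → 4
  2-5 → 5 (borrow)
  7-1-1 → 5
  2-0 → 2
  4-4 → 0
  2-4 → 6 (borrow)
  3-4-1 → 6 (borrow)
  7-1-1 → 5
  2-1 → 1
  3-1 → 2
  2-2 → 0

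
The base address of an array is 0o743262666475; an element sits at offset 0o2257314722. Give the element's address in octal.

Add column by column in base 8, right to left:
  5+2 = 7
  7+2 = 1 carry 1
  4+7+1 = 4 carry 1
  6+4+1 = 3 carry 1
  6+1+1 = 0 carry 1
  6+3+1 = 2 carry 1
  2+7+1 = 2 carry 1
  6+5+1 = 4 carry 1
  2+2+1 = 5
  3+2 = 5
  4+0 = 4
  7+0 = 7

0o745542203417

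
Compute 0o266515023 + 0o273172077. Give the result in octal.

0o561707122

Add column by column in base 8, right to left:
  3+7 = 2 carry 1
  2+7+1 = 2 carry 1
  0+0+1 = 1
  5+2 = 7
  1+7 = 0 carry 1
  5+1+1 = 7
  6+3 = 1 carry 1
  6+7+1 = 6 carry 1
  2+2+1 = 5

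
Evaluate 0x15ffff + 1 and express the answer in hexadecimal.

0x160000

The trailing 4 digits are F (max in base 16), so adding 1 cascades: they roll to 0 and the next digit up increments.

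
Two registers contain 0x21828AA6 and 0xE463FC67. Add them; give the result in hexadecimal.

0x105E6870D

Add column by column in base 16, right to left:
  6+7 = D
  A+6 = 0 carry 1
  A+C+1 = 7 carry 1
  8+F+1 = 8 carry 1
  2+3+1 = 6
  8+6 = E
  1+4 = 5
  2+E = 0 carry 1
  final carry 1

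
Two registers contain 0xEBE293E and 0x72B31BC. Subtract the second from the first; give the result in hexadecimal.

Subtract column by column in base 16:
  E-C → 2
  3-B → 8 (borrow)
  9-1-1 → 7
  2-3 → F (borrow)
  E-B-1 → 2
  B-2 → 9
  E-7 → 7

0x792F782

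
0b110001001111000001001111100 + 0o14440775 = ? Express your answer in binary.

0b110010110011100010001111001

0o14440775 = 0b1100100100000111111101 in binary.
Add column by column in base 2, right to left:
  0+1 = 1
  0+0 = 0
  1+1 = 0 carry 1
  1+1+1 = 1 carry 1
  1+1+1 = 1 carry 1
  1+1+1 = 1 carry 1
  1+1+1 = 1 carry 1
  0+1+1 = 0 carry 1
  0+1+1 = 0 carry 1
  1+0+1 = 0 carry 1
  0+0+1 = 1
  0+0 = 0
  0+0 = 0
  0+0 = 0
  0+1 = 1
  1+0 = 1
  1+0 = 1
  1+1 = 0 carry 1
  1+0+1 = 0 carry 1
  0+0+1 = 1
  0+1 = 1
  1+1 = 0 carry 1
  0+0+1 = 1
  0+0 = 0
  0+0 = 0
  1+0 = 1
  1+0 = 1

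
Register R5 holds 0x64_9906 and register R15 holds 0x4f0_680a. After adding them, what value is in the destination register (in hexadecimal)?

0x5550110

Add column by column in base 16, right to left:
  6+a = 0 carry 1
  0+0+1 = 1
  9+8 = 1 carry 1
  9+6+1 = 0 carry 1
  4+0+1 = 5
  6+f = 5 carry 1
  0+4+1 = 5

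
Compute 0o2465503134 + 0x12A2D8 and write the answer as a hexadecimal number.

0x14E92934

0o2465503134 = 0x14D6865C in hexadecimal.
Add column by column in base 16, right to left:
  C+8 = 4 carry 1
  5+D+1 = 3 carry 1
  6+2+1 = 9
  8+A = 2 carry 1
  6+2+1 = 9
  D+1 = E
  4+0 = 4
  1+0 = 1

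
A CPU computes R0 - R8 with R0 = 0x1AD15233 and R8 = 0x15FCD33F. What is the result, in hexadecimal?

Subtract column by column in base 16:
  3-F → 4 (borrow)
  3-3-1 → F (borrow)
  2-3-1 → E (borrow)
  5-D-1 → 7 (borrow)
  1-C-1 → 4 (borrow)
  D-F-1 → D (borrow)
  A-5-1 → 4
  1-1 → 0

0x4D47EF4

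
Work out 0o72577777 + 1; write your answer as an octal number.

The trailing 5 digits are 7 (max in base 8), so adding 1 cascades: they roll to 0 and the next digit up increments.

0o72600000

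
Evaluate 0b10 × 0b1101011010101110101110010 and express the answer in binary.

0b11010110101011101011100100

Multiply each base-2 digit by 2, carrying:
  0×2 = 0 → write 0
  1×2 = 2 → write 0 carry 1
  0×2+1 = 1 → write 1
  0×2 = 0 → write 0
  1×2 = 2 → write 0 carry 1
  1×2+1 = 3 → write 1 carry 1
  1×2+1 = 3 → write 1 carry 1
  0×2+1 = 1 → write 1
  1×2 = 2 → write 0 carry 1
  0×2+1 = 1 → write 1
  1×2 = 2 → write 0 carry 1
  1×2+1 = 3 → write 1 carry 1
  1×2+1 = 3 → write 1 carry 1
  0×2+1 = 1 → write 1
  1×2 = 2 → write 0 carry 1
  0×2+1 = 1 → write 1
  1×2 = 2 → write 0 carry 1
  0×2+1 = 1 → write 1
  1×2 = 2 → write 0 carry 1
  1×2+1 = 3 → write 1 carry 1
  0×2+1 = 1 → write 1
  1×2 = 2 → write 0 carry 1
  0×2+1 = 1 → write 1
  1×2 = 2 → write 0 carry 1
  1×2+1 = 3 → write 1 carry 1
  remaining carry: 1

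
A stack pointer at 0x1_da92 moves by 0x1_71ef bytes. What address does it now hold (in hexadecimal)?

0x34c81

Add column by column in base 16, right to left:
  2+f = 1 carry 1
  9+e+1 = 8 carry 1
  a+1+1 = c
  d+7 = 4 carry 1
  1+1+1 = 3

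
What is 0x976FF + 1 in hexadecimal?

The trailing 2 digits are F (max in base 16), so adding 1 cascades: they roll to 0 and the next digit up increments.

0x97700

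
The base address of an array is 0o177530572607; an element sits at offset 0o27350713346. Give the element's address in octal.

0o227101506155

Add column by column in base 8, right to left:
  7+6 = 5 carry 1
  0+4+1 = 5
  6+3 = 1 carry 1
  2+3+1 = 6
  7+1 = 0 carry 1
  5+7+1 = 5 carry 1
  0+0+1 = 1
  3+5 = 0 carry 1
  5+3+1 = 1 carry 1
  7+7+1 = 7 carry 1
  7+2+1 = 2 carry 1
  1+0+1 = 2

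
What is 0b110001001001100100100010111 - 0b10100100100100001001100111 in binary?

Subtract column by column in base 2:
  1-1 → 0
  1-1 → 0
  1-1 → 0
  0-0 → 0
  1-0 → 1
  0-1 → 1 (borrow)
  0-1-1 → 0 (borrow)
  0-0-1 → 1 (borrow)
  1-0-1 → 0
  0-1 → 1 (borrow)
  0-0-1 → 1 (borrow)
  1-0-1 → 0
  0-0 → 0
  0-0 → 0
  1-1 → 0
  1-0 → 1
  0-0 → 0
  0-1 → 1 (borrow)
  1-0-1 → 0
  0-0 → 0
  0-1 → 1 (borrow)
  1-0-1 → 0
  0-0 → 0
  0-1 → 1 (borrow)
  0-0-1 → 1 (borrow)
  1-1-1 → 1 (borrow)
  1-0-1 → 0

0b11100100101000011010110000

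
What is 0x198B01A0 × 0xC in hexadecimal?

Multiply each base-16 digit by 12, carrying:
  0×12 = 0 → write 0
  A×12 = 120 → write 8 carry 7
  1×12+7 = 19 → write 3 carry 1
  0×12+1 = 1 → write 1
  B×12 = 132 → write 4 carry 8
  8×12+8 = 104 → write 8 carry 6
  9×12+6 = 114 → write 2 carry 7
  1×12+7 = 19 → write 3 carry 1
  remaining carry: 1

0x132841380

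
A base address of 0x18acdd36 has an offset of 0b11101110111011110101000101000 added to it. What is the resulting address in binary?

0b110110100010101100011101011110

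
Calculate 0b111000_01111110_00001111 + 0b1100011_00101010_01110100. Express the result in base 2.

Add column by column in base 2, right to left:
  1+0 = 1
  1+0 = 1
  1+1 = 0 carry 1
  1+0+1 = 0 carry 1
  0+1+1 = 0 carry 1
  0+1+1 = 0 carry 1
  0+1+1 = 0 carry 1
  0+0+1 = 1
  0+0 = 0
  1+1 = 0 carry 1
  1+0+1 = 0 carry 1
  1+1+1 = 1 carry 1
  1+0+1 = 0 carry 1
  1+1+1 = 1 carry 1
  1+0+1 = 0 carry 1
  0+0+1 = 1
  0+1 = 1
  0+1 = 1
  0+0 = 0
  1+0 = 1
  1+0 = 1
  1+1 = 0 carry 1
  0+1+1 = 0 carry 1
  final carry 1

0b100110111010100010000011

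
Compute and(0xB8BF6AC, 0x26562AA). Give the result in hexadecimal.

0x20162A8

AND each hex digit independently (no carries):
  B&2=2, 8&6=0, B&5=1, F&6=6, 6&2=2, A&A=A, C&A=8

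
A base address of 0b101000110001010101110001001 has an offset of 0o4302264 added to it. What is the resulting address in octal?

0o512430075

0b101000110001010101110001001 = 0o506125611 in octal.
Add column by column in base 8, right to left:
  1+4 = 5
  1+6 = 7
  6+2 = 0 carry 1
  5+2+1 = 0 carry 1
  2+0+1 = 3
  1+3 = 4
  6+4 = 2 carry 1
  0+0+1 = 1
  5+0 = 5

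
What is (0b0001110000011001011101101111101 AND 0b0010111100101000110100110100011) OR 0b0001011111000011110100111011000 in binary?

0b1111111001011110100111111001

0b0001110000011001011101101111101 AND 0b0010111100101000110100110100011 = 0b0000110000001000010100100100001.
Then OR with 0b0001011111000011110100111011000.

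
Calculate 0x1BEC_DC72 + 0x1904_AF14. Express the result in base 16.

Add column by column in base 16, right to left:
  2+4 = 6
  7+1 = 8
  C+F = B carry 1
  D+A+1 = 8 carry 1
  C+4+1 = 1 carry 1
  E+0+1 = F
  B+9 = 4 carry 1
  1+1+1 = 3

0x34F18B86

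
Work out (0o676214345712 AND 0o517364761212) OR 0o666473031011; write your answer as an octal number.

0o676214345712 AND 0o517364761212 = 0o416204341212.
Then OR with 0o666473031011.

0o676677371213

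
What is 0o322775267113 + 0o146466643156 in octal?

0o471464132271

Add column by column in base 8, right to left:
  3+6 = 1 carry 1
  1+5+1 = 7
  1+1 = 2
  7+3 = 2 carry 1
  6+4+1 = 3 carry 1
  2+6+1 = 1 carry 1
  5+6+1 = 4 carry 1
  7+6+1 = 6 carry 1
  7+4+1 = 4 carry 1
  2+6+1 = 1 carry 1
  2+4+1 = 7
  3+1 = 4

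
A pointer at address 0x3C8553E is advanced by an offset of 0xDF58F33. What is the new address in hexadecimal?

0x11BDE471

Add column by column in base 16, right to left:
  E+3 = 1 carry 1
  3+3+1 = 7
  5+F = 4 carry 1
  5+8+1 = E
  8+5 = D
  C+F = B carry 1
  3+D+1 = 1 carry 1
  final carry 1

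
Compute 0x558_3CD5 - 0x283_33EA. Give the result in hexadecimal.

0x2D508EB

Subtract column by column in base 16:
  5-A → B (borrow)
  D-E-1 → E (borrow)
  C-3-1 → 8
  3-3 → 0
  8-3 → 5
  5-8 → D (borrow)
  5-2-1 → 2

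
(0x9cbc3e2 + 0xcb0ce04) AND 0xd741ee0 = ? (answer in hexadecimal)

Add column by column in base 16, right to left:
  2+4 = 6
  e+0 = e
  3+e = 1 carry 1
  c+c+1 = 9 carry 1
  b+0+1 = c
  c+b = 7 carry 1
  9+c+1 = 6 carry 1
  final carry 1
Sum = 0x167c91e6; now AND with 0xd741ee0:
  1&0=0, 6&d=4, 7&7=7, c&4=4, 9&1=1, 1&e=0, e&e=e, 6&0=0

0x47410e0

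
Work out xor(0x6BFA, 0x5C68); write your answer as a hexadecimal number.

0x3792

XOR each hex digit independently (no carries):
  6^5=3, B^C=7, F^6=9, A^8=2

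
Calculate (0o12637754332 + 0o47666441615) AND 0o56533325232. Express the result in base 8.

Add column by column in base 8, right to left:
  2+5 = 7
  3+1 = 4
  3+6 = 1 carry 1
  4+1+1 = 6
  5+4 = 1 carry 1
  7+4+1 = 4 carry 1
  7+6+1 = 6 carry 1
  3+6+1 = 2 carry 1
  6+6+1 = 5 carry 1
  2+7+1 = 2 carry 1
  1+4+1 = 6
Sum = 0o62526416147; now AND with 0o56533325232:
  6&5=4, 2&6=2, 5&5=5, 2&3=2, 6&3=2, 4&3=0, 1&2=0, 6&5=4, 1&2=0, 4&3=0, 7&2=2

0o42522004002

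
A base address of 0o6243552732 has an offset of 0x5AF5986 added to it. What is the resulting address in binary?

0o6243552732 = 0b110010100011101101010111011010 in binary.
0x5AF5986 = 0b101101011110101100110000110 in binary.
Add column by column in base 2, right to left:
  0+0 = 0
  1+1 = 0 carry 1
  0+1+1 = 0 carry 1
  1+0+1 = 0 carry 1
  1+0+1 = 0 carry 1
  0+0+1 = 1
  1+0 = 1
  1+1 = 0 carry 1
  1+1+1 = 1 carry 1
  0+0+1 = 1
  1+0 = 1
  0+1 = 1
  1+1 = 0 carry 1
  0+0+1 = 1
  1+1 = 0 carry 1
  1+0+1 = 0 carry 1
  0+1+1 = 0 carry 1
  1+1+1 = 1 carry 1
  1+1+1 = 1 carry 1
  1+1+1 = 1 carry 1
  0+0+1 = 1
  0+1 = 1
  0+0 = 0
  1+1 = 0 carry 1
  0+1+1 = 0 carry 1
  1+0+1 = 0 carry 1
  0+1+1 = 0 carry 1
  0+0+1 = 1
  1+0 = 1
  1+0 = 1

0b111000001111100010111101100000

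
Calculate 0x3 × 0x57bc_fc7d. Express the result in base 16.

Multiply each base-16 digit by 3, carrying:
  d×3 = 39 → write 7 carry 2
  7×3+2 = 23 → write 7 carry 1
  c×3+1 = 37 → write 5 carry 2
  f×3+2 = 47 → write f carry 2
  c×3+2 = 38 → write 6 carry 2
  b×3+2 = 35 → write 3 carry 2
  7×3+2 = 23 → write 7 carry 1
  5×3+1 = 16 → write 0 carry 1
  remaining carry: 1

0x10736f577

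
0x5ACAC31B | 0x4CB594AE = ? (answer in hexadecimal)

0x5EFFD7BF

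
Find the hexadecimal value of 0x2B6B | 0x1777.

0x3F7F

OR each hex digit independently (no carries):
  2|1=3, B|7=F, 6|7=7, B|7=F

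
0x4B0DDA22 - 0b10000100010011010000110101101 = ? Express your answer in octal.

0x4B0DDA22 = 0o11303355042 in octal.
0b10000100010011010000110101101 = 0o2042320655 in octal.
Subtract column by column in base 8:
  2-5 → 5 (borrow)
  4-5-1 → 6 (borrow)
  0-6-1 → 1 (borrow)
  5-0-1 → 4
  5-2 → 3
  3-3 → 0
  3-2 → 1
  0-4 → 4 (borrow)
  3-0-1 → 2
  1-2 → 7 (borrow)
  1-0-1 → 0

0o7241034165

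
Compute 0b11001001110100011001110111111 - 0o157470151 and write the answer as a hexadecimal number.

0b11001001110100011001110111111 = 0x193A33BF in hexadecimal.
0o157470151 = 0x1BE7069 in hexadecimal.
Subtract column by column in base 16:
  F-9 → 6
  B-6 → 5
  3-0 → 3
  3-7 → C (borrow)
  A-E-1 → B (borrow)
  3-B-1 → 7 (borrow)
  9-1-1 → 7
  1-0 → 1

0x177BC356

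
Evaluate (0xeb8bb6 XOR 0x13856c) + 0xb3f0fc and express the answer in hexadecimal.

First 0xeb8bb6 XOR 0x13856c = 0xf80eda.
Add column by column in base 16, right to left:
  a+c = 6 carry 1
  d+f+1 = d carry 1
  e+0+1 = f
  0+f = f
  8+3 = b
  f+b = a carry 1
  final carry 1

0x1abffd6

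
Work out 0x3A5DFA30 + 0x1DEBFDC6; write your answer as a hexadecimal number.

0x5849F7F6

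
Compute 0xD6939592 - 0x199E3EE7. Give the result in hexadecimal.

0xBCF556AB

Subtract column by column in base 16:
  2-7 → B (borrow)
  9-E-1 → A (borrow)
  5-E-1 → 6 (borrow)
  9-3-1 → 5
  3-E → 5 (borrow)
  9-9-1 → F (borrow)
  6-9-1 → C (borrow)
  D-1-1 → B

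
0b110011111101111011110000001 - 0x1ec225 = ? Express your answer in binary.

0b110011000000011010101011100

0x1ec225 = 0b111101100001000100101 in binary.
Subtract column by column in base 2:
  1-1 → 0
  0-0 → 0
  0-1 → 1 (borrow)
  0-0-1 → 1 (borrow)
  0-0-1 → 1 (borrow)
  0-1-1 → 0 (borrow)
  0-0-1 → 1 (borrow)
  1-0-1 → 0
  1-0 → 1
  1-1 → 0
  1-0 → 1
  0-0 → 0
  1-0 → 1
  1-0 → 1
  1-1 → 0
  1-1 → 0
  0-0 → 0
  1-1 → 0
  1-1 → 0
  1-1 → 0
  1-1 → 0
  1-0 → 1
  1-0 → 1
  0-0 → 0
  0-0 → 0
  1-0 → 1
  1-0 → 1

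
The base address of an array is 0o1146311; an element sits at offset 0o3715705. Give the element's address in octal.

Add column by column in base 8, right to left:
  1+5 = 6
  1+0 = 1
  3+7 = 2 carry 1
  6+5+1 = 4 carry 1
  4+1+1 = 6
  1+7 = 0 carry 1
  1+3+1 = 5

0o5064216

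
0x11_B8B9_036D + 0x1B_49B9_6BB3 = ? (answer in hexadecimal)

0x2D02726F20

Add column by column in base 16, right to left:
  D+3 = 0 carry 1
  6+B+1 = 2 carry 1
  3+B+1 = F
  0+6 = 6
  9+9 = 2 carry 1
  B+B+1 = 7 carry 1
  8+9+1 = 2 carry 1
  B+4+1 = 0 carry 1
  1+B+1 = D
  1+1 = 2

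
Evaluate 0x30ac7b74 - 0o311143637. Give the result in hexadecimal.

0x2d87b3d5

0o311143637 = 0x324c79f in hexadecimal.
Subtract column by column in base 16:
  4-f → 5 (borrow)
  7-9-1 → d (borrow)
  b-7-1 → 3
  7-c → b (borrow)
  c-4-1 → 7
  a-2 → 8
  0-3 → d (borrow)
  3-0-1 → 2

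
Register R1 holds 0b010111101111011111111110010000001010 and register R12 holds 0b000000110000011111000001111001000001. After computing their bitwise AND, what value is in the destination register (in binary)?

0b000000100000011111000000010000000000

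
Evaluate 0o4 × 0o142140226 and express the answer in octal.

Multiply each base-8 digit by 4, carrying:
  6×4 = 24 → write 0 carry 3
  2×4+3 = 11 → write 3 carry 1
  2×4+1 = 9 → write 1 carry 1
  0×4+1 = 1 → write 1
  4×4 = 16 → write 0 carry 2
  1×4+2 = 6 → write 6
  2×4 = 8 → write 0 carry 1
  4×4+1 = 17 → write 1 carry 2
  1×4+2 = 6 → write 6

0o610601130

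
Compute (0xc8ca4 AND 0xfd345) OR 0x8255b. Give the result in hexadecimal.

0xca55f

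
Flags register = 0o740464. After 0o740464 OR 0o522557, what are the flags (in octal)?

0o762577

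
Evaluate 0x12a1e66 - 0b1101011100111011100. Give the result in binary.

0b1001000110110010010001010

0x12a1e66 = 0b1001010100001111001100110 in binary.
Subtract column by column in base 2:
  0-0 → 0
  1-0 → 1
  1-1 → 0
  0-1 → 1 (borrow)
  0-1-1 → 0 (borrow)
  1-0-1 → 0
  1-1 → 0
  0-1 → 1 (borrow)
  0-1-1 → 0 (borrow)
  1-0-1 → 0
  1-0 → 1
  1-1 → 0
  1-1 → 0
  0-1 → 1 (borrow)
  0-0-1 → 1 (borrow)
  0-1-1 → 0 (borrow)
  0-0-1 → 1 (borrow)
  1-1-1 → 1 (borrow)
  0-1-1 → 0 (borrow)
  1-0-1 → 0
  0-0 → 0
  1-0 → 1
  0-0 → 0
  0-0 → 0
  1-0 → 1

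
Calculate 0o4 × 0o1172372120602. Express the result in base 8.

0o4751750503010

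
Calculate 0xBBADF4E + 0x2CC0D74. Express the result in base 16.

Add column by column in base 16, right to left:
  E+4 = 2 carry 1
  4+7+1 = C
  F+D = C carry 1
  D+0+1 = E
  A+C = 6 carry 1
  B+C+1 = 8 carry 1
  B+2+1 = E

0xE86ECC2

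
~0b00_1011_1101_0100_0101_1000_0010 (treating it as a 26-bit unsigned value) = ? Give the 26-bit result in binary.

Invert each bit: 00101111010100010110000010 → 11010000101011101001111101.

0b11010000101011101001111101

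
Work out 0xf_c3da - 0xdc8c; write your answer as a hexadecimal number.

0xee74e

Subtract column by column in base 16:
  a-c → e (borrow)
  d-8-1 → 4
  3-c → 7 (borrow)
  c-d-1 → e (borrow)
  f-0-1 → e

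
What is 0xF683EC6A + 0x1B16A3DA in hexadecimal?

Add column by column in base 16, right to left:
  A+A = 4 carry 1
  6+D+1 = 4 carry 1
  C+3+1 = 0 carry 1
  E+A+1 = 9 carry 1
  3+6+1 = A
  8+1 = 9
  6+B = 1 carry 1
  F+1+1 = 1 carry 1
  final carry 1

0x1119A9044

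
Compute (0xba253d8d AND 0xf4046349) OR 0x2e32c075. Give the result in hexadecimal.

0xbe36e17d

0xba253d8d AND 0xf4046349 = 0xb0042109.
Then OR with 0x2e32c075.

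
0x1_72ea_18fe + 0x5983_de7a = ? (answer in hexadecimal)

Add column by column in base 16, right to left:
  e+a = 8 carry 1
  f+7+1 = 7 carry 1
  8+e+1 = 7 carry 1
  1+d+1 = f
  a+3 = d
  e+8 = 6 carry 1
  2+9+1 = c
  7+5 = c
  1+0 = 1

0x1cc6df778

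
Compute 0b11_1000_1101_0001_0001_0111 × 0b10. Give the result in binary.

Multiply each base-2 digit by 2, carrying:
  1×2 = 2 → write 0 carry 1
  1×2+1 = 3 → write 1 carry 1
  1×2+1 = 3 → write 1 carry 1
  0×2+1 = 1 → write 1
  1×2 = 2 → write 0 carry 1
  0×2+1 = 1 → write 1
  0×2 = 0 → write 0
  0×2 = 0 → write 0
  1×2 = 2 → write 0 carry 1
  0×2+1 = 1 → write 1
  0×2 = 0 → write 0
  0×2 = 0 → write 0
  1×2 = 2 → write 0 carry 1
  0×2+1 = 1 → write 1
  1×2 = 2 → write 0 carry 1
  1×2+1 = 3 → write 1 carry 1
  0×2+1 = 1 → write 1
  0×2 = 0 → write 0
  0×2 = 0 → write 0
  1×2 = 2 → write 0 carry 1
  1×2+1 = 3 → write 1 carry 1
  1×2+1 = 3 → write 1 carry 1
  remaining carry: 1

0b11100011010001000101110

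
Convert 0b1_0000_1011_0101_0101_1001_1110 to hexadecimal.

0x10b559e

Group the bits into nibbles: 0001 0000 1011 0101 0101 1001 1110 → 10b559e.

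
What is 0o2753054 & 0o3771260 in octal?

0o2751040

AND each oct digit independently (no carries):
  2&3=2, 7&7=7, 5&7=5, 3&1=1, 0&2=0, 5&6=4, 4&0=0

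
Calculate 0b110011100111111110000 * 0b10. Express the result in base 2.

Multiply each base-2 digit by 2, carrying:
  0×2 = 0 → write 0
  0×2 = 0 → write 0
  0×2 = 0 → write 0
  0×2 = 0 → write 0
  1×2 = 2 → write 0 carry 1
  1×2+1 = 3 → write 1 carry 1
  1×2+1 = 3 → write 1 carry 1
  1×2+1 = 3 → write 1 carry 1
  1×2+1 = 3 → write 1 carry 1
  1×2+1 = 3 → write 1 carry 1
  1×2+1 = 3 → write 1 carry 1
  1×2+1 = 3 → write 1 carry 1
  0×2+1 = 1 → write 1
  0×2 = 0 → write 0
  1×2 = 2 → write 0 carry 1
  1×2+1 = 3 → write 1 carry 1
  1×2+1 = 3 → write 1 carry 1
  0×2+1 = 1 → write 1
  0×2 = 0 → write 0
  1×2 = 2 → write 0 carry 1
  1×2+1 = 3 → write 1 carry 1
  remaining carry: 1

0b1100111001111111100000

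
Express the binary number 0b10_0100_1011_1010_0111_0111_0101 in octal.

0o222723565

Group the bits in threes: 010 010 010 111 010 011 101 110 101 → 222723565.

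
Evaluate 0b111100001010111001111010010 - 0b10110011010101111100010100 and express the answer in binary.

Subtract column by column in base 2:
  0-0 → 0
  1-0 → 1
  0-1 → 1 (borrow)
  0-0-1 → 1 (borrow)
  1-1-1 → 1 (borrow)
  0-0-1 → 1 (borrow)
  1-0-1 → 0
  1-0 → 1
  1-1 → 0
  1-1 → 0
  0-1 → 1 (borrow)
  0-1-1 → 0 (borrow)
  1-1-1 → 1 (borrow)
  1-0-1 → 0
  1-1 → 0
  0-0 → 0
  1-1 → 0
  0-0 → 0
  1-1 → 0
  0-1 → 1 (borrow)
  0-0-1 → 1 (borrow)
  0-0-1 → 1 (borrow)
  0-1-1 → 0 (borrow)
  1-1-1 → 1 (borrow)
  1-0-1 → 0
  1-1 → 0
  1-0 → 1

0b100101110000001010010111110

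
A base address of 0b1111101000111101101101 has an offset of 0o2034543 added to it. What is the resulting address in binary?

0b10001101100100011010000

0o2034543 = 0b10000011100101100011 in binary.
Add column by column in base 2, right to left:
  1+1 = 0 carry 1
  0+1+1 = 0 carry 1
  1+0+1 = 0 carry 1
  1+0+1 = 0 carry 1
  0+0+1 = 1
  1+1 = 0 carry 1
  1+1+1 = 1 carry 1
  0+0+1 = 1
  1+1 = 0 carry 1
  1+0+1 = 0 carry 1
  1+0+1 = 0 carry 1
  1+1+1 = 1 carry 1
  0+1+1 = 0 carry 1
  0+1+1 = 0 carry 1
  0+0+1 = 1
  1+0 = 1
  0+0 = 0
  1+0 = 1
  1+0 = 1
  1+1 = 0 carry 1
  1+0+1 = 0 carry 1
  1+0+1 = 0 carry 1
  final carry 1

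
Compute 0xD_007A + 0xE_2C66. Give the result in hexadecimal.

Add column by column in base 16, right to left:
  A+6 = 0 carry 1
  7+6+1 = E
  0+C = C
  0+2 = 2
  D+E = B carry 1
  final carry 1

0x1B2CE0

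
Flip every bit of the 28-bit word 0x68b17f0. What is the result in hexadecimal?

Each hex digit d becomes f−d:
  6→9, 8→7, b→4, 1→e, 7→8, f→0, 0→f

0x974e80f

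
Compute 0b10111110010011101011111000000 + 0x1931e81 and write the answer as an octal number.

0b10111110010011101011111000000 = 0o2762353700 in octal.
0x1931e81 = 0o144617201 in octal.
Add column by column in base 8, right to left:
  0+1 = 1
  0+0 = 0
  7+2 = 1 carry 1
  3+7+1 = 3 carry 1
  5+1+1 = 7
  3+6 = 1 carry 1
  2+4+1 = 7
  6+4 = 2 carry 1
  7+1+1 = 1 carry 1
  2+0+1 = 3

0o3127173101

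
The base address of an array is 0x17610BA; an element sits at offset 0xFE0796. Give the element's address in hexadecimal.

0x2741850

Add column by column in base 16, right to left:
  A+6 = 0 carry 1
  B+9+1 = 5 carry 1
  0+7+1 = 8
  1+0 = 1
  6+E = 4 carry 1
  7+F+1 = 7 carry 1
  1+0+1 = 2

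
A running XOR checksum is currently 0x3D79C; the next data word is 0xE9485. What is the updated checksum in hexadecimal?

0xD4319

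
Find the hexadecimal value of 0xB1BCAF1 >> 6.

6 bits is not a whole number of base-16 digits; in binary: 1011000110111100101011110001 >> 6 = 1011000110111100101011.

0x2C6F2B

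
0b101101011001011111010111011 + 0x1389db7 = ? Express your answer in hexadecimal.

0x6e55c72

0b101101011001011111010111011 = 0x5acbebb in hexadecimal.
Add column by column in base 16, right to left:
  b+7 = 2 carry 1
  b+b+1 = 7 carry 1
  e+d+1 = c carry 1
  b+9+1 = 5 carry 1
  c+8+1 = 5 carry 1
  a+3+1 = e
  5+1 = 6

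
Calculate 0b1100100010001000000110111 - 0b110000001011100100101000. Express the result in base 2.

0b110100000101011100001111

Subtract column by column in base 2:
  1-0 → 1
  1-0 → 1
  1-0 → 1
  0-1 → 1 (borrow)
  1-0-1 → 0
  1-1 → 0
  0-0 → 0
  0-0 → 0
  0-1 → 1 (borrow)
  0-0-1 → 1 (borrow)
  0-0-1 → 1 (borrow)
  0-1-1 → 0 (borrow)
  1-1-1 → 1 (borrow)
  0-1-1 → 0 (borrow)
  0-0-1 → 1 (borrow)
  0-1-1 → 0 (borrow)
  1-0-1 → 0
  0-0 → 0
  0-0 → 0
  0-0 → 0
  1-0 → 1
  0-0 → 0
  0-1 → 1 (borrow)
  1-1-1 → 1 (borrow)
  1-0-1 → 0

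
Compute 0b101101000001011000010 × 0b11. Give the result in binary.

0b10000111000100001000110

Multiply each base-2 digit by 3, carrying:
  0×3 = 0 → write 0
  1×3 = 3 → write 1 carry 1
  0×3+1 = 1 → write 1
  0×3 = 0 → write 0
  0×3 = 0 → write 0
  0×3 = 0 → write 0
  1×3 = 3 → write 1 carry 1
  1×3+1 = 4 → write 0 carry 2
  0×3+2 = 2 → write 0 carry 1
  1×3+1 = 4 → write 0 carry 2
  0×3+2 = 2 → write 0 carry 1
  0×3+1 = 1 → write 1
  0×3 = 0 → write 0
  0×3 = 0 → write 0
  0×3 = 0 → write 0
  1×3 = 3 → write 1 carry 1
  0×3+1 = 1 → write 1
  1×3 = 3 → write 1 carry 1
  1×3+1 = 4 → write 0 carry 2
  0×3+2 = 2 → write 0 carry 1
  1×3+1 = 4 → write 0 carry 2
  remaining carry: 10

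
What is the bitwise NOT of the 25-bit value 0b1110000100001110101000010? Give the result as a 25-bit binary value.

0b0001111011110001010111101

Invert each bit: 1110000100001110101000010 → 0001111011110001010111101.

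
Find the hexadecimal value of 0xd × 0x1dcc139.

0x1835cfe5

Multiply each base-16 digit by 13, carrying:
  9×13 = 117 → write 5 carry 7
  3×13+7 = 46 → write e carry 2
  1×13+2 = 15 → write f
  c×13 = 156 → write c carry 9
  c×13+9 = 165 → write 5 carry 10
  d×13+10 = 179 → write 3 carry 11
  1×13+11 = 24 → write 8 carry 1
  remaining carry: 1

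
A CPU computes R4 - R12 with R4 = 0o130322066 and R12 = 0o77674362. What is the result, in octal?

0o30425504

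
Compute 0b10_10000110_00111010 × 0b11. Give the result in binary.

0b1111001001010101110

Multiply each base-2 digit by 3, carrying:
  0×3 = 0 → write 0
  1×3 = 3 → write 1 carry 1
  0×3+1 = 1 → write 1
  1×3 = 3 → write 1 carry 1
  1×3+1 = 4 → write 0 carry 2
  1×3+2 = 5 → write 1 carry 2
  0×3+2 = 2 → write 0 carry 1
  0×3+1 = 1 → write 1
  0×3 = 0 → write 0
  1×3 = 3 → write 1 carry 1
  1×3+1 = 4 → write 0 carry 2
  0×3+2 = 2 → write 0 carry 1
  0×3+1 = 1 → write 1
  0×3 = 0 → write 0
  0×3 = 0 → write 0
  1×3 = 3 → write 1 carry 1
  0×3+1 = 1 → write 1
  1×3 = 3 → write 1 carry 1
  remaining carry: 1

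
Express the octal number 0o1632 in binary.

Each octal digit is 3 bits: 1=001 6=110 3=011 2=010.

0b1110011010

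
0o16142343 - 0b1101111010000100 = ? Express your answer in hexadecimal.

0o16142343 = 0x38C4E3 in hexadecimal.
0b1101111010000100 = 0xDE84 in hexadecimal.
Subtract column by column in base 16:
  3-4 → F (borrow)
  E-8-1 → 5
  4-E → 6 (borrow)
  C-D-1 → E (borrow)
  8-0-1 → 7
  3-0 → 3

0x37E65F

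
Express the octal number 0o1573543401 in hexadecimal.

Each octal digit is 3 bits: 1=001 5=101 7=111 3=011 5=101 4=100 3=011 4=100 0=000 1=001.
Group the bits into nibbles: 1101 1110 1110 1100 0111 0000 0001 → DEEC701.

0xDEEC701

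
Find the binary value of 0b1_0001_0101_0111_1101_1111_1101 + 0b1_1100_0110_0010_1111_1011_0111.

Add column by column in base 2, right to left:
  1+1 = 0 carry 1
  0+1+1 = 0 carry 1
  1+1+1 = 1 carry 1
  1+0+1 = 0 carry 1
  1+1+1 = 1 carry 1
  1+1+1 = 1 carry 1
  1+0+1 = 0 carry 1
  1+1+1 = 1 carry 1
  1+1+1 = 1 carry 1
  0+1+1 = 0 carry 1
  1+1+1 = 1 carry 1
  1+1+1 = 1 carry 1
  1+0+1 = 0 carry 1
  1+1+1 = 1 carry 1
  1+0+1 = 0 carry 1
  0+0+1 = 1
  1+0 = 1
  0+1 = 1
  1+1 = 0 carry 1
  0+0+1 = 1
  1+0 = 1
  0+0 = 0
  0+1 = 1
  0+1 = 1
  1+1 = 0 carry 1
  final carry 1

0b10110110111010110110110100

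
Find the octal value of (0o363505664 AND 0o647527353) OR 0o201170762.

0o243575762

0o363505664 AND 0o647527353 = 0o243505240.
Then OR with 0o201170762.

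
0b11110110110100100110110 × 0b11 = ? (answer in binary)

Multiply each base-2 digit by 3, carrying:
  0×3 = 0 → write 0
  1×3 = 3 → write 1 carry 1
  1×3+1 = 4 → write 0 carry 2
  0×3+2 = 2 → write 0 carry 1
  1×3+1 = 4 → write 0 carry 2
  1×3+2 = 5 → write 1 carry 2
  0×3+2 = 2 → write 0 carry 1
  0×3+1 = 1 → write 1
  1×3 = 3 → write 1 carry 1
  0×3+1 = 1 → write 1
  0×3 = 0 → write 0
  1×3 = 3 → write 1 carry 1
  0×3+1 = 1 → write 1
  1×3 = 3 → write 1 carry 1
  1×3+1 = 4 → write 0 carry 2
  0×3+2 = 2 → write 0 carry 1
  1×3+1 = 4 → write 0 carry 2
  1×3+2 = 5 → write 1 carry 2
  0×3+2 = 2 → write 0 carry 1
  1×3+1 = 4 → write 0 carry 2
  1×3+2 = 5 → write 1 carry 2
  1×3+2 = 5 → write 1 carry 2
  1×3+2 = 5 → write 1 carry 2
  remaining carry: 10

0b1011100100011101110100010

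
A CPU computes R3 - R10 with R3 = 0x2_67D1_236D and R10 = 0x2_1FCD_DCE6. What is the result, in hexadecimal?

0x48034687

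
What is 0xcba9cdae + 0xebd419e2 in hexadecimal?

Add column by column in base 16, right to left:
  e+2 = 0 carry 1
  a+e+1 = 9 carry 1
  d+9+1 = 7 carry 1
  c+1+1 = e
  9+4 = d
  a+d = 7 carry 1
  b+b+1 = 7 carry 1
  c+e+1 = b carry 1
  final carry 1

0x1b77de790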